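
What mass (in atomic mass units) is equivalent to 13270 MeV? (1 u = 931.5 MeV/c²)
m = E/c² = 14.25 u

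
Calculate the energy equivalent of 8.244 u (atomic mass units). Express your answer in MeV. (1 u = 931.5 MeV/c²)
E = mc² = 7679 MeV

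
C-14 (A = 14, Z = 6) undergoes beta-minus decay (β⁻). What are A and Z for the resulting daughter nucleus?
Daughter: A = 14, Z = 7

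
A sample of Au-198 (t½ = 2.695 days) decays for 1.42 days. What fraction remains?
N/N₀ = (1/2)^(t/t½) = 0.694 = 69.4%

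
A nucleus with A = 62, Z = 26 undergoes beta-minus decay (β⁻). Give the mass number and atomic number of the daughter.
Daughter: A = 62, Z = 27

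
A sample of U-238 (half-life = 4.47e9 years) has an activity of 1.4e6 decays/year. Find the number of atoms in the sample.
N = A/λ = 9.028e15 atoms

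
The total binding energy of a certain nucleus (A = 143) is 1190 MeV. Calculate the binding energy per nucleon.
B.E./A = 1190/143 = 8.322 MeV/nucleon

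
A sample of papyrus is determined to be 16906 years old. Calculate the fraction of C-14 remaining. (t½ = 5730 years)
N/N₀ = (1/2)^(t/t½) = 0.1294 = 12.9%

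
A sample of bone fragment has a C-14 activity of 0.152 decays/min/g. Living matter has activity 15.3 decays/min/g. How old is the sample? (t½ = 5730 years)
Age = t½ × log₂(A₀/A) = 38120 years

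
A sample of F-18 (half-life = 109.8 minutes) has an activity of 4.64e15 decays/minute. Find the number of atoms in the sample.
N = A/λ = 7.35e17 atoms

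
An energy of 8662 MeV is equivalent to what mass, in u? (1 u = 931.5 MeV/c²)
m = E/c² = 9.299 u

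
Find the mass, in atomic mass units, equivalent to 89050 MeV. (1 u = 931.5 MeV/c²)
m = E/c² = 95.6 u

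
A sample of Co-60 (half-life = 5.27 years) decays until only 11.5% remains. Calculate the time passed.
t = t½ × log₂(N₀/N) = 16.44 years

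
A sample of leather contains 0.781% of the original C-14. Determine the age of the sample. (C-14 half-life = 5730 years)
Age = t½ × log₂(1/ratio) = 40110 years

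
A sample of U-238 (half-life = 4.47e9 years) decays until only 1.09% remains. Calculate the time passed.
t = t½ × log₂(N₀/N) = 2.914e10 years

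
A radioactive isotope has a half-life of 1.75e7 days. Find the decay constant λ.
λ = ln(2)/t½ = 3.961e-8 day⁻¹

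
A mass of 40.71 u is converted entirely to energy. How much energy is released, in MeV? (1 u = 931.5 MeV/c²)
E = mc² = 37920 MeV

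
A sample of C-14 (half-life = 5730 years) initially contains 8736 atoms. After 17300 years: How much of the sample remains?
N = N₀(1/2)^(t/t½) = 1078 atoms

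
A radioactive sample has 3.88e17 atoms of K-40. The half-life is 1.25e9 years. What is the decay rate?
A = λN = 2.152e8 decays/year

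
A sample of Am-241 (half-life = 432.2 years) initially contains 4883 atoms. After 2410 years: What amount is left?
N = N₀(1/2)^(t/t½) = 102.4 atoms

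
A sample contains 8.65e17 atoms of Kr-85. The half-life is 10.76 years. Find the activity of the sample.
A = λN = 5.572e16 decays/year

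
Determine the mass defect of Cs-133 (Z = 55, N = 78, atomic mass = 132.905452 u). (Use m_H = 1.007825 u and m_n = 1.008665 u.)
Δm = Z·m_H + N·m_n − M = 1.201 u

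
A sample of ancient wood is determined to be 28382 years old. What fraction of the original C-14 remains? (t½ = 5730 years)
N/N₀ = (1/2)^(t/t½) = 0.03228 = 3.23%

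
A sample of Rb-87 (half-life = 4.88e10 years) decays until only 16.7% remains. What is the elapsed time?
t = t½ × log₂(N₀/N) = 1.26e11 years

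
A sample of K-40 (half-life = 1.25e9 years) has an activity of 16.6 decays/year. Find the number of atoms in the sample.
N = A/λ = 2.994e10 atoms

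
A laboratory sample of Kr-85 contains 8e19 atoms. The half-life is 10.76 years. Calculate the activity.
A = λN = 5.154e18 decays/year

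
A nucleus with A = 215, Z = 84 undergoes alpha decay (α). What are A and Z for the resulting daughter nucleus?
Daughter: A = 211, Z = 82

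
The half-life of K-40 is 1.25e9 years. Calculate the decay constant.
λ = ln(2)/t½ = 5.545e-10 year⁻¹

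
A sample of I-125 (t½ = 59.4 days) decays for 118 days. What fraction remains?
N/N₀ = (1/2)^(t/t½) = 0.2523 = 25.2%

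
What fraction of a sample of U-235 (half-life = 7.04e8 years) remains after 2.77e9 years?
N/N₀ = (1/2)^(t/t½) = 0.0654 = 6.54%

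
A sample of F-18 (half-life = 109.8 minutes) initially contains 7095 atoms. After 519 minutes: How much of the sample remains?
N = N₀(1/2)^(t/t½) = 267.9 atoms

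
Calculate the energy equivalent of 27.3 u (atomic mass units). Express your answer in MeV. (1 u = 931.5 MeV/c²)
E = mc² = 25430 MeV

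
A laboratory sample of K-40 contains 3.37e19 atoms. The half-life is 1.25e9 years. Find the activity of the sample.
A = λN = 1.869e10 decays/year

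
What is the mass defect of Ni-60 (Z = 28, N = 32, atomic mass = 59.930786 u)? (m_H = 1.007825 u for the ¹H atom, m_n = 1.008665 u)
Δm = Z·m_H + N·m_n − M = 0.5656 u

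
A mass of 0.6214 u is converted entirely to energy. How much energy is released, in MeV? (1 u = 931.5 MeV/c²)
E = mc² = 578.8 MeV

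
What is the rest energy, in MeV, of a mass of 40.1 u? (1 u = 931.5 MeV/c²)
E = mc² = 37350 MeV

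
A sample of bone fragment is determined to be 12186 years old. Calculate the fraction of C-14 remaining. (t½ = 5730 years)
N/N₀ = (1/2)^(t/t½) = 0.229 = 22.9%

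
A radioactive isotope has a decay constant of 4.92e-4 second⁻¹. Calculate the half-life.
t½ = ln(2)/λ = 1409 seconds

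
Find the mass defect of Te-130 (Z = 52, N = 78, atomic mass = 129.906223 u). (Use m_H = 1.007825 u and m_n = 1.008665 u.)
Δm = Z·m_H + N·m_n − M = 1.177 u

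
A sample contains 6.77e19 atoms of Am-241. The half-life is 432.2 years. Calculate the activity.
A = λN = 1.086e17 decays/year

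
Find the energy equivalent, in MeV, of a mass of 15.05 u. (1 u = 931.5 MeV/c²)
E = mc² = 14020 MeV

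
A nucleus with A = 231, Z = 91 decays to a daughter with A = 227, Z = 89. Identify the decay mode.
ΔA = -4, ΔZ = -2 ⇒ alpha decay (α)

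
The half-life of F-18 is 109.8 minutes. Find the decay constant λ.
λ = ln(2)/t½ = 0.006313 minute⁻¹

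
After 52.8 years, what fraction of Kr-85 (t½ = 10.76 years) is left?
N/N₀ = (1/2)^(t/t½) = 0.03333 = 3.33%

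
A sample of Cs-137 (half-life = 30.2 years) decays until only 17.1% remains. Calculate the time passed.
t = t½ × log₂(N₀/N) = 76.95 years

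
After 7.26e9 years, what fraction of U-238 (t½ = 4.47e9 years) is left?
N/N₀ = (1/2)^(t/t½) = 0.3244 = 32.4%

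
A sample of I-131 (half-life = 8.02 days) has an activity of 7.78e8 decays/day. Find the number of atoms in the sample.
N = A/λ = 9.002e9 atoms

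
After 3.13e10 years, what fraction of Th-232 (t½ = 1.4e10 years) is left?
N/N₀ = (1/2)^(t/t½) = 0.2123 = 21.2%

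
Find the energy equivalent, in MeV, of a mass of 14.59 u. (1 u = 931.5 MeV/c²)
E = mc² = 13590 MeV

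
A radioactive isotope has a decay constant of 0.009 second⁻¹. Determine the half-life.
t½ = ln(2)/λ = 77.02 seconds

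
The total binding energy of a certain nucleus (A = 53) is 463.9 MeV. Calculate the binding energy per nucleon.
B.E./A = 463.9/53 = 8.753 MeV/nucleon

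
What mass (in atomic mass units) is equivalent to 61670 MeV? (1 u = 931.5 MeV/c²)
m = E/c² = 66.21 u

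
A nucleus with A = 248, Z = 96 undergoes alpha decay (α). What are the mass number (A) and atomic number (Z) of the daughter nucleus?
Daughter: A = 244, Z = 94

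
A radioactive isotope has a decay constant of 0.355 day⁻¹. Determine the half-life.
t½ = ln(2)/λ = 1.953 days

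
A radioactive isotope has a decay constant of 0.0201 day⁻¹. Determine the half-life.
t½ = ln(2)/λ = 34.48 days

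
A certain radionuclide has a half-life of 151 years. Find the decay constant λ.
λ = ln(2)/t½ = 0.00459 year⁻¹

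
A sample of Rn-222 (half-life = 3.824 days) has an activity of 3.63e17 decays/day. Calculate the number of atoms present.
N = A/λ = 2.003e18 atoms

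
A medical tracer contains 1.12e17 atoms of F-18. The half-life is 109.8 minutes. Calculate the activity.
A = λN = 7.07e14 decays/minute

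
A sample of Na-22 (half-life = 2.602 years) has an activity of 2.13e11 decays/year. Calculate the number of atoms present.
N = A/λ = 7.996e11 atoms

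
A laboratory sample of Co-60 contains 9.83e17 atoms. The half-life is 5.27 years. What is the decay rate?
A = λN = 1.293e17 decays/year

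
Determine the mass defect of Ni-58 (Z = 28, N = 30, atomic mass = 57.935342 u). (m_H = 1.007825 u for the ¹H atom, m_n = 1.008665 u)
Δm = Z·m_H + N·m_n − M = 0.5437 u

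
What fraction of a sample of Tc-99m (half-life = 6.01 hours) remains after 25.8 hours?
N/N₀ = (1/2)^(t/t½) = 0.05102 = 5.1%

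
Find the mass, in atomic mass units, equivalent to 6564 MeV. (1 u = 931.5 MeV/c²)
m = E/c² = 7.047 u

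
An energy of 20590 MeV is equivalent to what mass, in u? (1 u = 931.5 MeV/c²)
m = E/c² = 22.1 u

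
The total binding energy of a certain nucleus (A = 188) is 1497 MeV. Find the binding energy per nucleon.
B.E./A = 1497/188 = 7.963 MeV/nucleon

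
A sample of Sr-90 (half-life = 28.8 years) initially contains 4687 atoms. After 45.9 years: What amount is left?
N = N₀(1/2)^(t/t½) = 1553 atoms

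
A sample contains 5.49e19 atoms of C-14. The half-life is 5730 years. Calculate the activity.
A = λN = 6.641e15 decays/year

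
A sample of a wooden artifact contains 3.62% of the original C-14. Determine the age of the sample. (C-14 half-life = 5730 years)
Age = t½ × log₂(1/ratio) = 27430 years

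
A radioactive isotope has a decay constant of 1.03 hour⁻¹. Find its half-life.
t½ = ln(2)/λ = 0.673 hours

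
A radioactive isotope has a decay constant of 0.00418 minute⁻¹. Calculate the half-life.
t½ = ln(2)/λ = 165.8 minutes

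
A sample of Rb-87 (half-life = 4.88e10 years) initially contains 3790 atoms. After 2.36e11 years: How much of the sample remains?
N = N₀(1/2)^(t/t½) = 132.7 atoms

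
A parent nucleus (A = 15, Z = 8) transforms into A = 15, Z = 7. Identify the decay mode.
ΔA = 0, ΔZ = -1 ⇒ beta-plus decay (β⁺) or electron capture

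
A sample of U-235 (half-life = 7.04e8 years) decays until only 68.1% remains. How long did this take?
t = t½ × log₂(N₀/N) = 3.902e8 years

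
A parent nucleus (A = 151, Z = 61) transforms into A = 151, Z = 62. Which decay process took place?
ΔA = 0, ΔZ = +1 ⇒ beta-minus decay (β⁻)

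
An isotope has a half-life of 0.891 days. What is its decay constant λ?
λ = ln(2)/t½ = 0.7779 day⁻¹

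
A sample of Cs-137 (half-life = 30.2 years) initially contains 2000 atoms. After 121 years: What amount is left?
N = N₀(1/2)^(t/t½) = 124.4 atoms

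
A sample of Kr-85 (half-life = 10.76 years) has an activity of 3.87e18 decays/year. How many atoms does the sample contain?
N = A/λ = 6.008e19 atoms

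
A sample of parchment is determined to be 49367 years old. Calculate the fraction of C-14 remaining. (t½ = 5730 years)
N/N₀ = (1/2)^(t/t½) = 0.00255 = 0.255%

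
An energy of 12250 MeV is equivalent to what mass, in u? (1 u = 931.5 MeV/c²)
m = E/c² = 13.15 u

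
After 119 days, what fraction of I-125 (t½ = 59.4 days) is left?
N/N₀ = (1/2)^(t/t½) = 0.2494 = 24.9%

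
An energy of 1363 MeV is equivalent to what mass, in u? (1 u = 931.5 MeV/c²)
m = E/c² = 1.463 u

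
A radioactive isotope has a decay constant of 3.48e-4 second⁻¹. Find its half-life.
t½ = ln(2)/λ = 1992 seconds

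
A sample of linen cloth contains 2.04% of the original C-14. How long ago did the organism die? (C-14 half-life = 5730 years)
Age = t½ × log₂(1/ratio) = 32180 years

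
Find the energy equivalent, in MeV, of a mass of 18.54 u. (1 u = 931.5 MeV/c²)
E = mc² = 17270 MeV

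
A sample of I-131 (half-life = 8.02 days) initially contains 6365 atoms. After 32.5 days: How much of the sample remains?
N = N₀(1/2)^(t/t½) = 383.6 atoms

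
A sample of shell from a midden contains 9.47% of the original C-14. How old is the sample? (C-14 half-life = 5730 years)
Age = t½ × log₂(1/ratio) = 19480 years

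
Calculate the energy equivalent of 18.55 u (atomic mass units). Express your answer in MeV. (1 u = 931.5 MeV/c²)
E = mc² = 17280 MeV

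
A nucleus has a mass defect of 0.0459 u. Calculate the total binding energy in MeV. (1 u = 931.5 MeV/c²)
B.E. = Δm × 931.5 = 42.76 MeV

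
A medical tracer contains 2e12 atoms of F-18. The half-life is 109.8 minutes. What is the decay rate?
A = λN = 1.263e10 decays/minute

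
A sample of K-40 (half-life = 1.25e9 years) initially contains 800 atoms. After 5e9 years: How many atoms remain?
N = N₀(1/2)^(t/t½) = 50 atoms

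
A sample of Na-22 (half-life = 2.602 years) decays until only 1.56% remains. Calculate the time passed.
t = t½ × log₂(N₀/N) = 15.62 years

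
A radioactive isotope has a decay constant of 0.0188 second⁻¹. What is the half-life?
t½ = ln(2)/λ = 36.87 seconds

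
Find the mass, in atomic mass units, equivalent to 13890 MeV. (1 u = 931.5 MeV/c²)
m = E/c² = 14.91 u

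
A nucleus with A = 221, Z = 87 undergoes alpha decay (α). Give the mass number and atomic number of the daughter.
Daughter: A = 217, Z = 85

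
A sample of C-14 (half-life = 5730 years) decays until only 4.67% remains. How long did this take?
t = t½ × log₂(N₀/N) = 25330 years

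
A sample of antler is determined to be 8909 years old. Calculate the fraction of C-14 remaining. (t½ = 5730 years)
N/N₀ = (1/2)^(t/t½) = 0.3404 = 34%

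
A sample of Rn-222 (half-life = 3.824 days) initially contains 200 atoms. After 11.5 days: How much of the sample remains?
N = N₀(1/2)^(t/t½) = 24.87 atoms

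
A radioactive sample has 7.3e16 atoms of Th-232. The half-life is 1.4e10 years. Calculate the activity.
A = λN = 3.614e6 decays/year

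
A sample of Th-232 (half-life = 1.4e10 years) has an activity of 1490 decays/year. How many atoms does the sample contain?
N = A/λ = 3.009e13 atoms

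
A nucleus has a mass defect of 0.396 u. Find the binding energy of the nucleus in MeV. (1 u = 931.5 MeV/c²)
B.E. = Δm × 931.5 = 368.9 MeV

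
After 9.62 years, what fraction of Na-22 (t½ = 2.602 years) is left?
N/N₀ = (1/2)^(t/t½) = 0.0771 = 7.71%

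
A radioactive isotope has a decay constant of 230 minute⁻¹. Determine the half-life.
t½ = ln(2)/λ = 0.003014 minutes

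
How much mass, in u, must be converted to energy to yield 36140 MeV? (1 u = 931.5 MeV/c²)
m = E/c² = 38.8 u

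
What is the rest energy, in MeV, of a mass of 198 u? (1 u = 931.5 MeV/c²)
E = mc² = 1.844e5 MeV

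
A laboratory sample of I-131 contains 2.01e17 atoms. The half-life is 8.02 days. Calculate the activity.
A = λN = 1.737e16 decays/day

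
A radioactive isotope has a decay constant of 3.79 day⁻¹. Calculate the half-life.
t½ = ln(2)/λ = 0.1829 days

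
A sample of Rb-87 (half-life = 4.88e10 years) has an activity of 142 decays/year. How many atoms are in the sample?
N = A/λ = 9.997e12 atoms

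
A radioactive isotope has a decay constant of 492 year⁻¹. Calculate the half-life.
t½ = ln(2)/λ = 0.001409 years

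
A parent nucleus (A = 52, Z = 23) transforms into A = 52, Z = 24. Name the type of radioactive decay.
ΔA = 0, ΔZ = +1 ⇒ beta-minus decay (β⁻)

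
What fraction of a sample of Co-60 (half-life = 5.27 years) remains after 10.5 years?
N/N₀ = (1/2)^(t/t½) = 0.2513 = 25.1%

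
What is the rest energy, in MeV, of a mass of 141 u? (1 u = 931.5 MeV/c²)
E = mc² = 1.313e5 MeV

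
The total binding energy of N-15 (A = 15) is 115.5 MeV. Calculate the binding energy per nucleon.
B.E./A = 115.5/15 = 7.7 MeV/nucleon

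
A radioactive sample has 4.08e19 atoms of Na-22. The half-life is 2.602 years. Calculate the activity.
A = λN = 1.087e19 decays/year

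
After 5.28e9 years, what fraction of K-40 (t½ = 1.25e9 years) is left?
N/N₀ = (1/2)^(t/t½) = 0.05351 = 5.35%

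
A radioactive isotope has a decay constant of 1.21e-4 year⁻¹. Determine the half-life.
t½ = ln(2)/λ = 5728 years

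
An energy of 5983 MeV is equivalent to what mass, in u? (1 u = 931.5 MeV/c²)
m = E/c² = 6.423 u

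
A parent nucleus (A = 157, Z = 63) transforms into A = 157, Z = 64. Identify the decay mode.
ΔA = 0, ΔZ = +1 ⇒ beta-minus decay (β⁻)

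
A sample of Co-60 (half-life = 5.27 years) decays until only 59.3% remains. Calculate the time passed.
t = t½ × log₂(N₀/N) = 3.973 years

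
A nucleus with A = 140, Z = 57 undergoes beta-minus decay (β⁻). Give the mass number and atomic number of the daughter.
Daughter: A = 140, Z = 58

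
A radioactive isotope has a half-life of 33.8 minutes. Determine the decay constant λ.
λ = ln(2)/t½ = 0.02051 minute⁻¹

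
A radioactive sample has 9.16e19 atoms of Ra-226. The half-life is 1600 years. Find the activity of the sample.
A = λN = 3.968e16 decays/year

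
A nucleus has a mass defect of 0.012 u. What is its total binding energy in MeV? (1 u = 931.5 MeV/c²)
B.E. = Δm × 931.5 = 11.18 MeV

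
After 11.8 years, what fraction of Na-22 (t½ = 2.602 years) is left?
N/N₀ = (1/2)^(t/t½) = 0.04314 = 4.31%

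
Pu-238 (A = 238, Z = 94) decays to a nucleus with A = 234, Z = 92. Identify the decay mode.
ΔA = -4, ΔZ = -2 ⇒ alpha decay (α)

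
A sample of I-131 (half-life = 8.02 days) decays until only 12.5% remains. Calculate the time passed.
t = t½ × log₂(N₀/N) = 24.06 days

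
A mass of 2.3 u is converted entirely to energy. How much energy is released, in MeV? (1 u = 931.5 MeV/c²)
E = mc² = 2142 MeV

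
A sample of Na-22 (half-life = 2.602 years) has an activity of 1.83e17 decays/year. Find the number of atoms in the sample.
N = A/λ = 6.87e17 atoms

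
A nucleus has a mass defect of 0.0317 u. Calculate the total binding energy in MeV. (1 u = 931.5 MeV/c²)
B.E. = Δm × 931.5 = 29.53 MeV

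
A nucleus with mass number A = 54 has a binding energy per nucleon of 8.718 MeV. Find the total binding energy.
B.E. = 8.718 × 54 = 470.8 MeV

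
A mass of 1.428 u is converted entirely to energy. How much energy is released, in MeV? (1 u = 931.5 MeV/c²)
E = mc² = 1330 MeV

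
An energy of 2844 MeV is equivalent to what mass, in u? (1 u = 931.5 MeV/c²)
m = E/c² = 3.053 u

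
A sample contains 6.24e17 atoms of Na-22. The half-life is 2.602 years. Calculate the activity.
A = λN = 1.662e17 decays/year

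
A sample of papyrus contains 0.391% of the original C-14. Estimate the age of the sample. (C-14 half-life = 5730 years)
Age = t½ × log₂(1/ratio) = 45830 years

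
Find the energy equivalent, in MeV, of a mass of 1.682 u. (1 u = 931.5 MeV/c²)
E = mc² = 1567 MeV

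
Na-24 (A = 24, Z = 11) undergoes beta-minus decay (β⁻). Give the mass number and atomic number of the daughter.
Daughter: A = 24, Z = 12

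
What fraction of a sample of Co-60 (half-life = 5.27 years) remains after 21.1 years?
N/N₀ = (1/2)^(t/t½) = 0.06234 = 6.23%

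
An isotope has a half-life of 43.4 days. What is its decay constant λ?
λ = ln(2)/t½ = 0.01597 day⁻¹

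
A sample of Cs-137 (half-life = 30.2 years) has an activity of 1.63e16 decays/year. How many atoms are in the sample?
N = A/λ = 7.102e17 atoms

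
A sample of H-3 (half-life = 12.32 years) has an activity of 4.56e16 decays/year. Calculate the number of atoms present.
N = A/λ = 8.105e17 atoms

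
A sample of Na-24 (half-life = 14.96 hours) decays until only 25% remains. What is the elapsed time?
t = t½ × log₂(N₀/N) = 29.92 hours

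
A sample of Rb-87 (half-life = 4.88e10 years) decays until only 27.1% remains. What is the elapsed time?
t = t½ × log₂(N₀/N) = 9.192e10 years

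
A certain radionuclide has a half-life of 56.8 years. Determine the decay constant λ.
λ = ln(2)/t½ = 0.0122 year⁻¹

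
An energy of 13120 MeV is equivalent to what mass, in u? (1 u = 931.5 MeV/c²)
m = E/c² = 14.08 u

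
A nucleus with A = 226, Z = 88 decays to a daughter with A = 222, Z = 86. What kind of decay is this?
ΔA = -4, ΔZ = -2 ⇒ alpha decay (α)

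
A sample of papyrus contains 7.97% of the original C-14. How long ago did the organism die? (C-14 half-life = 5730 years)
Age = t½ × log₂(1/ratio) = 20910 years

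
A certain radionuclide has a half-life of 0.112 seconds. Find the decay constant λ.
λ = ln(2)/t½ = 6.189 second⁻¹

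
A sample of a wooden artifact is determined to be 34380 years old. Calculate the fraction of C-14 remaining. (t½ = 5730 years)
N/N₀ = (1/2)^(t/t½) = 0.01562 = 1.56%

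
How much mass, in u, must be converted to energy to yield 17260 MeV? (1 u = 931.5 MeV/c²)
m = E/c² = 18.53 u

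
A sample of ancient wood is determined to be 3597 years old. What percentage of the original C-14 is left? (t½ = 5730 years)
N/N₀ = (1/2)^(t/t½) = 0.6472 = 64.7%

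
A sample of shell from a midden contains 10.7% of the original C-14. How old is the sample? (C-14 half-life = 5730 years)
Age = t½ × log₂(1/ratio) = 18480 years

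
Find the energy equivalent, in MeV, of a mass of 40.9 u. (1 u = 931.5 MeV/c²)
E = mc² = 38100 MeV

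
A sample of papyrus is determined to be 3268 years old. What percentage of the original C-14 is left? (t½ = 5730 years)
N/N₀ = (1/2)^(t/t½) = 0.6735 = 67.3%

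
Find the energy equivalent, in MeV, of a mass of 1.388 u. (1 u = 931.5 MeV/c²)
E = mc² = 1293 MeV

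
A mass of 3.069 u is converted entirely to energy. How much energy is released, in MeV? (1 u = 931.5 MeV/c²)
E = mc² = 2859 MeV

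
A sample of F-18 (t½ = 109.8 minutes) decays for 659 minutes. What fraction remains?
N/N₀ = (1/2)^(t/t½) = 0.01561 = 1.56%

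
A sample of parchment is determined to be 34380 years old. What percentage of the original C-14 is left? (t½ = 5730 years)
N/N₀ = (1/2)^(t/t½) = 0.01562 = 1.56%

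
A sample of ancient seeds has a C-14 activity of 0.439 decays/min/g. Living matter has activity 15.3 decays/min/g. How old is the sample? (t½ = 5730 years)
Age = t½ × log₂(A₀/A) = 29360 years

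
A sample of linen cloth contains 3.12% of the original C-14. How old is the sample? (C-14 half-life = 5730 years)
Age = t½ × log₂(1/ratio) = 28660 years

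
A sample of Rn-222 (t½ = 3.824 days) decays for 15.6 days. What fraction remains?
N/N₀ = (1/2)^(t/t½) = 0.05915 = 5.91%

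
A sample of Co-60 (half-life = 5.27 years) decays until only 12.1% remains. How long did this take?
t = t½ × log₂(N₀/N) = 16.06 years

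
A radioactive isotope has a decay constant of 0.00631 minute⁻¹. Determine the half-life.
t½ = ln(2)/λ = 109.8 minutes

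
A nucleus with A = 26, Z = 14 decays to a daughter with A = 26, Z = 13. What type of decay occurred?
ΔA = 0, ΔZ = -1 ⇒ beta-plus decay (β⁺) or electron capture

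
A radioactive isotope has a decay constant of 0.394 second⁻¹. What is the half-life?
t½ = ln(2)/λ = 1.759 seconds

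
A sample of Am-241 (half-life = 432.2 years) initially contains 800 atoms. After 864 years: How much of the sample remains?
N = N₀(1/2)^(t/t½) = 200.1 atoms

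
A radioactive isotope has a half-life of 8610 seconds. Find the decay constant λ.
λ = ln(2)/t½ = 8.05e-5 second⁻¹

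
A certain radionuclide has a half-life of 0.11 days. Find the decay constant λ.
λ = ln(2)/t½ = 6.301 day⁻¹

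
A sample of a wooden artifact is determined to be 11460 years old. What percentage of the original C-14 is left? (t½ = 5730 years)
N/N₀ = (1/2)^(t/t½) = 0.25 = 25%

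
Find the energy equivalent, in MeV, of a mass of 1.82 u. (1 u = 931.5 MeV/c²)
E = mc² = 1695 MeV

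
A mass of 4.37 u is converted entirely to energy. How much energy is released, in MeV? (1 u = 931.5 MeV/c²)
E = mc² = 4071 MeV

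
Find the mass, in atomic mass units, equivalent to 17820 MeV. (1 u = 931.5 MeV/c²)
m = E/c² = 19.13 u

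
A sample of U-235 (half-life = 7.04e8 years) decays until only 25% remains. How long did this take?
t = t½ × log₂(N₀/N) = 1.408e9 years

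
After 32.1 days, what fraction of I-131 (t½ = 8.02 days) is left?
N/N₀ = (1/2)^(t/t½) = 0.06239 = 6.24%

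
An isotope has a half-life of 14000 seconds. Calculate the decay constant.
λ = ln(2)/t½ = 4.951e-5 second⁻¹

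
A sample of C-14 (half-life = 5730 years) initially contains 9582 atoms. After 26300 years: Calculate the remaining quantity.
N = N₀(1/2)^(t/t½) = 397.9 atoms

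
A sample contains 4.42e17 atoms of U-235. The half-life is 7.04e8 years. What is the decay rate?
A = λN = 4.352e8 decays/year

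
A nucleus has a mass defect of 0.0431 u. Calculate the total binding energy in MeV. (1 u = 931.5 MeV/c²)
B.E. = Δm × 931.5 = 40.15 MeV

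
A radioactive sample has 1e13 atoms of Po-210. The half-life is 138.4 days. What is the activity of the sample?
A = λN = 5.008e10 decays/day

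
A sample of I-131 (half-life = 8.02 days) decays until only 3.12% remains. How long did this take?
t = t½ × log₂(N₀/N) = 40.12 days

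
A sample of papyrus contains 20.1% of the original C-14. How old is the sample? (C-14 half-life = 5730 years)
Age = t½ × log₂(1/ratio) = 13260 years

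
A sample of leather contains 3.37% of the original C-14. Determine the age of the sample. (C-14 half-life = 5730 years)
Age = t½ × log₂(1/ratio) = 28030 years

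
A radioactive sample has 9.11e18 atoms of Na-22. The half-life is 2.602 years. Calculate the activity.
A = λN = 2.427e18 decays/year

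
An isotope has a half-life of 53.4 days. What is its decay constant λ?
λ = ln(2)/t½ = 0.01298 day⁻¹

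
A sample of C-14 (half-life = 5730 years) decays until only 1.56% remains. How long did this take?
t = t½ × log₂(N₀/N) = 34390 years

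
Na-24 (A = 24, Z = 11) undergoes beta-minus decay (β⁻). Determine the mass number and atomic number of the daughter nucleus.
Daughter: A = 24, Z = 12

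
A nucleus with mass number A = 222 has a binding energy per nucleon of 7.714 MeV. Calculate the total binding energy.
B.E. = 7.714 × 222 = 1713 MeV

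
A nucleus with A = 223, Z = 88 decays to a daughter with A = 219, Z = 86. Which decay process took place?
ΔA = -4, ΔZ = -2 ⇒ alpha decay (α)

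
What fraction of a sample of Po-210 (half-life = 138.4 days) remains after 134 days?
N/N₀ = (1/2)^(t/t½) = 0.5111 = 51.1%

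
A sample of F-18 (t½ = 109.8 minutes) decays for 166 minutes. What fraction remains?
N/N₀ = (1/2)^(t/t½) = 0.3507 = 35.1%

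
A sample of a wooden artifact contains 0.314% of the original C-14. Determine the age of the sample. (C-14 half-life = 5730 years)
Age = t½ × log₂(1/ratio) = 47650 years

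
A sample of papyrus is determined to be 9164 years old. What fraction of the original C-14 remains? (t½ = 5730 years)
N/N₀ = (1/2)^(t/t½) = 0.33 = 33%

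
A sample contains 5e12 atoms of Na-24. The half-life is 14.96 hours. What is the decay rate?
A = λN = 2.317e11 decays/hour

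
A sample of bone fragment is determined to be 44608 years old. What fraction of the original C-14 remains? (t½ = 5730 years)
N/N₀ = (1/2)^(t/t½) = 0.004534 = 0.453%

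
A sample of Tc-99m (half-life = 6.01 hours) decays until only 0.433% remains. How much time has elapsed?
t = t½ × log₂(N₀/N) = 47.19 hours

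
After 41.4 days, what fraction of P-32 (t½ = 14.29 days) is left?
N/N₀ = (1/2)^(t/t½) = 0.1342 = 13.4%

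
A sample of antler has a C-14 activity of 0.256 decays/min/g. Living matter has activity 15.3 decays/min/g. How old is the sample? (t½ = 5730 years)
Age = t½ × log₂(A₀/A) = 33810 years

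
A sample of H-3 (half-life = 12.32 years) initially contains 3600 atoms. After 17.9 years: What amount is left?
N = N₀(1/2)^(t/t½) = 1315 atoms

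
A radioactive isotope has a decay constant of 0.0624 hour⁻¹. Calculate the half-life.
t½ = ln(2)/λ = 11.11 hours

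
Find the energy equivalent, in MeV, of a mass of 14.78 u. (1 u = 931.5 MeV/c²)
E = mc² = 13770 MeV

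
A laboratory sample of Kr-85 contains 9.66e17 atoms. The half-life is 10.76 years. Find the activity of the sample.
A = λN = 6.223e16 decays/year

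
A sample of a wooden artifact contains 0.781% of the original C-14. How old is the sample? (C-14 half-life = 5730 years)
Age = t½ × log₂(1/ratio) = 40110 years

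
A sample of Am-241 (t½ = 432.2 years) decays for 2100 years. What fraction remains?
N/N₀ = (1/2)^(t/t½) = 0.03446 = 3.45%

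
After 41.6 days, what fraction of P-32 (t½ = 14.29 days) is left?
N/N₀ = (1/2)^(t/t½) = 0.1329 = 13.3%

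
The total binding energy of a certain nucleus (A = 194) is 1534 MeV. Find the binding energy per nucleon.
B.E./A = 1534/194 = 7.907 MeV/nucleon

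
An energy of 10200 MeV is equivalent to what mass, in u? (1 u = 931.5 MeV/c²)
m = E/c² = 10.95 u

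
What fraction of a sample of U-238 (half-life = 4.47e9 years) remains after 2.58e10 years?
N/N₀ = (1/2)^(t/t½) = 0.0183 = 1.83%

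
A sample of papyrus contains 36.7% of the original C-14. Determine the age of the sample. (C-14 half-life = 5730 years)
Age = t½ × log₂(1/ratio) = 8286 years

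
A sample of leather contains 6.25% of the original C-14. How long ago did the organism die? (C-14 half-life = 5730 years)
Age = t½ × log₂(1/ratio) = 22920 years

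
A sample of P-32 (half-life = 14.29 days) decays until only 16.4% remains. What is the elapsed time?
t = t½ × log₂(N₀/N) = 37.27 days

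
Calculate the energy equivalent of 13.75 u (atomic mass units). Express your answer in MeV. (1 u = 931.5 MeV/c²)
E = mc² = 12810 MeV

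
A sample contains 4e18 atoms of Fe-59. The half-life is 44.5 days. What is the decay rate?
A = λN = 6.231e16 decays/day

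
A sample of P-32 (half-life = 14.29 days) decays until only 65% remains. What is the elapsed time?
t = t½ × log₂(N₀/N) = 8.881 days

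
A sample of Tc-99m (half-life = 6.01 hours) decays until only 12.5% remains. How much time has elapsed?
t = t½ × log₂(N₀/N) = 18.03 hours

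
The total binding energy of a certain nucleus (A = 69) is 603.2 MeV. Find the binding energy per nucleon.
B.E./A = 603.2/69 = 8.742 MeV/nucleon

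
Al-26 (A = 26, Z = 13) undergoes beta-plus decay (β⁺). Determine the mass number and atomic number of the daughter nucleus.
Daughter: A = 26, Z = 12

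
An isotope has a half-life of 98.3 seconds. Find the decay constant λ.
λ = ln(2)/t½ = 0.007051 second⁻¹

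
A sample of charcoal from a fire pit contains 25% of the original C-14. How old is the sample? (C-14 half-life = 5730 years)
Age = t½ × log₂(1/ratio) = 11460 years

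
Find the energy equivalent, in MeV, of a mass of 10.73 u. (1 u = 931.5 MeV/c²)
E = mc² = 9995 MeV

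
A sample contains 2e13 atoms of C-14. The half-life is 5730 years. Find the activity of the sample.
A = λN = 2.419e9 decays/year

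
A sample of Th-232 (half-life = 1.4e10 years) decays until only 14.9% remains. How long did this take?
t = t½ × log₂(N₀/N) = 3.845e10 years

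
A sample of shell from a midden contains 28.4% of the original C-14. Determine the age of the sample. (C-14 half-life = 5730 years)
Age = t½ × log₂(1/ratio) = 10410 years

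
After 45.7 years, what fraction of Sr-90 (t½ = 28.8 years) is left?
N/N₀ = (1/2)^(t/t½) = 0.3329 = 33.3%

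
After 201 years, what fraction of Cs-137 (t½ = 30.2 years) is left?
N/N₀ = (1/2)^(t/t½) = 0.009919 = 0.992%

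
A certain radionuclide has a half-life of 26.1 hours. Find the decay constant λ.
λ = ln(2)/t½ = 0.02656 hour⁻¹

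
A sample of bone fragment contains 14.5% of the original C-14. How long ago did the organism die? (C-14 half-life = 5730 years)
Age = t½ × log₂(1/ratio) = 15960 years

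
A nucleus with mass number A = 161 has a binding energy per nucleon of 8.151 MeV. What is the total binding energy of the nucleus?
B.E. = 8.151 × 161 = 1312 MeV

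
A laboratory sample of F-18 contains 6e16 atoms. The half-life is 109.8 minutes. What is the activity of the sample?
A = λN = 3.788e14 decays/minute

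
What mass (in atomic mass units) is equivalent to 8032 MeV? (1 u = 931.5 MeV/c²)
m = E/c² = 8.623 u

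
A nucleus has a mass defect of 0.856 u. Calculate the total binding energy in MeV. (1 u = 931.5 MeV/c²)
B.E. = Δm × 931.5 = 797.4 MeV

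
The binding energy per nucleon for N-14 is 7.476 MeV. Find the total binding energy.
B.E. = 7.476 × 14 = 104.7 MeV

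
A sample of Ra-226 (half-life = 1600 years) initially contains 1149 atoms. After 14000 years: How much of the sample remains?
N = N₀(1/2)^(t/t½) = 2.669 atoms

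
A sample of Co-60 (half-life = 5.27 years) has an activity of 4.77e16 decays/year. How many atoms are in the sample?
N = A/λ = 3.627e17 atoms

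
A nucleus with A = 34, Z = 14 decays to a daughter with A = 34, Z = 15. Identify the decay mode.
ΔA = 0, ΔZ = +1 ⇒ beta-minus decay (β⁻)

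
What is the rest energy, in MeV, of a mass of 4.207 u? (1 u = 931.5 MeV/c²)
E = mc² = 3919 MeV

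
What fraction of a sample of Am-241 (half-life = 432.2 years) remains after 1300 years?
N/N₀ = (1/2)^(t/t½) = 0.1243 = 12.4%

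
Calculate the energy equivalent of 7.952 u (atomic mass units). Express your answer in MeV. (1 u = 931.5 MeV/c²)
E = mc² = 7407 MeV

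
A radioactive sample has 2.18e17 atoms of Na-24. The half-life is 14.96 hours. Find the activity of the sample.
A = λN = 1.01e16 decays/hour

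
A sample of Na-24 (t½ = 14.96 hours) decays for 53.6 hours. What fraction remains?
N/N₀ = (1/2)^(t/t½) = 0.08345 = 8.35%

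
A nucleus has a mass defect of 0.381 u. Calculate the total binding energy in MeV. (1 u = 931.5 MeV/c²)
B.E. = Δm × 931.5 = 354.9 MeV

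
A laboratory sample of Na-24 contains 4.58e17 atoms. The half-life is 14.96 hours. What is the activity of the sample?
A = λN = 2.122e16 decays/hour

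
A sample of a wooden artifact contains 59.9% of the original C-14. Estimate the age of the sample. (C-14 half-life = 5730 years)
Age = t½ × log₂(1/ratio) = 4237 years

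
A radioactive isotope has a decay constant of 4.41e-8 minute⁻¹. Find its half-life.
t½ = ln(2)/λ = 1.572e7 minutes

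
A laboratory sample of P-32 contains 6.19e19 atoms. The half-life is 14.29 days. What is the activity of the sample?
A = λN = 3.003e18 decays/day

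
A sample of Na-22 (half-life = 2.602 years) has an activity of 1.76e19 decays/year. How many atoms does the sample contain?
N = A/λ = 6.607e19 atoms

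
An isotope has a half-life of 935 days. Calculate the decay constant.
λ = ln(2)/t½ = 7.413e-4 day⁻¹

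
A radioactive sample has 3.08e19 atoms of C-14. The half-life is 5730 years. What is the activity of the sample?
A = λN = 3.726e15 decays/year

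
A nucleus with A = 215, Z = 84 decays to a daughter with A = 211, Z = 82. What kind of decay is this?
ΔA = -4, ΔZ = -2 ⇒ alpha decay (α)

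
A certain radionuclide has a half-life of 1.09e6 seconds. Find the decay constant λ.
λ = ln(2)/t½ = 6.359e-7 second⁻¹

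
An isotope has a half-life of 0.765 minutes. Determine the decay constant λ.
λ = ln(2)/t½ = 0.9061 minute⁻¹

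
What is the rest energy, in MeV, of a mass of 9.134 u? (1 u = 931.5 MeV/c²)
E = mc² = 8508 MeV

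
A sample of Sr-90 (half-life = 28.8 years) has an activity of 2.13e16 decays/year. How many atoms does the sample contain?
N = A/λ = 8.85e17 atoms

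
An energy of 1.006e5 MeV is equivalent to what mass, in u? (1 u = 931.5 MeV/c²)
m = E/c² = 108 u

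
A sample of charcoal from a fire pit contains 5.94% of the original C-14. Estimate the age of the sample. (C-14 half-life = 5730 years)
Age = t½ × log₂(1/ratio) = 23340 years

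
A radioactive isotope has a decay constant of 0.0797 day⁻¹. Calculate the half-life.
t½ = ln(2)/λ = 8.697 days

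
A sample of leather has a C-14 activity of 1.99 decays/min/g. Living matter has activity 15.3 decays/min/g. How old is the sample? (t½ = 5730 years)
Age = t½ × log₂(A₀/A) = 16860 years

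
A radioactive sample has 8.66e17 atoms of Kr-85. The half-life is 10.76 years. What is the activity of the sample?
A = λN = 5.579e16 decays/year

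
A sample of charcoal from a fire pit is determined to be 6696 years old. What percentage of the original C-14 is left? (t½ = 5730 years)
N/N₀ = (1/2)^(t/t½) = 0.4449 = 44.5%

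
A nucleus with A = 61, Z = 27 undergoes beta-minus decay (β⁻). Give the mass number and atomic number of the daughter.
Daughter: A = 61, Z = 28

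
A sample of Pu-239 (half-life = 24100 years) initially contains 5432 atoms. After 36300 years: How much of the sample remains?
N = N₀(1/2)^(t/t½) = 1912 atoms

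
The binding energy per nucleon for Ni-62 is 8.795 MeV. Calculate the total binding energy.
B.E. = 8.795 × 62 = 545.3 MeV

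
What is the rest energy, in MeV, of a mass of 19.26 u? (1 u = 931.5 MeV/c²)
E = mc² = 17940 MeV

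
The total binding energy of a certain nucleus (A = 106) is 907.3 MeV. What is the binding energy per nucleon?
B.E./A = 907.3/106 = 8.559 MeV/nucleon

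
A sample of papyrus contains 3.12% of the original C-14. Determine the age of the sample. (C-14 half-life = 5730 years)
Age = t½ × log₂(1/ratio) = 28660 years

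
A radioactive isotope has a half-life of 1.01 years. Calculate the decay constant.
λ = ln(2)/t½ = 0.6863 year⁻¹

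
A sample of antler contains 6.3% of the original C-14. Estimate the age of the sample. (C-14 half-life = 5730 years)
Age = t½ × log₂(1/ratio) = 22850 years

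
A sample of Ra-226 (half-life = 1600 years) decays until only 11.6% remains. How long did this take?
t = t½ × log₂(N₀/N) = 4972 years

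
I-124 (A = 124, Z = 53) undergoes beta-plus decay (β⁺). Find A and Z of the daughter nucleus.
Daughter: A = 124, Z = 52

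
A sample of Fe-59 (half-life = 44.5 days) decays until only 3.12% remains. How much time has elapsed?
t = t½ × log₂(N₀/N) = 222.6 days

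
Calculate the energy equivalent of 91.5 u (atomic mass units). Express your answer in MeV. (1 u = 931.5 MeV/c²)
E = mc² = 85230 MeV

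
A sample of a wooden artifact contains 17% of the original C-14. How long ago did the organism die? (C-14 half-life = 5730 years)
Age = t½ × log₂(1/ratio) = 14650 years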